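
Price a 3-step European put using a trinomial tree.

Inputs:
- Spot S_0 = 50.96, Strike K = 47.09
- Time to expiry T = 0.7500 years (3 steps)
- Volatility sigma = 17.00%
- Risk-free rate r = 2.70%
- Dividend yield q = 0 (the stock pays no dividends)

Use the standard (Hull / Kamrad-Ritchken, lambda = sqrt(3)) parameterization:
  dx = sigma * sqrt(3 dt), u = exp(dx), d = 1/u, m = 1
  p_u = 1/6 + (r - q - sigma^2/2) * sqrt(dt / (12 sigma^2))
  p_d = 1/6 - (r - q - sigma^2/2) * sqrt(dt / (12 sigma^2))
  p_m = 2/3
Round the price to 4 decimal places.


dt = T/N = 0.250000; dx = sigma*sqrt(3*dt) = 0.147224
u = exp(dx) = 1.158614; d = 1/u = 0.863100
p_u = 0.177322, p_m = 0.666667, p_d = 0.156011
Discount per step: exp(-r*dt) = 0.993273
Stock lattice S(k, j) with j the centered position index:
  k=0: S(0,+0) = 50.9600
  k=1: S(1,-1) = 43.9836; S(1,+0) = 50.9600; S(1,+1) = 59.0430
  k=2: S(2,-2) = 37.9623; S(2,-1) = 43.9836; S(2,+0) = 50.9600; S(2,+1) = 59.0430; S(2,+2) = 68.4080
  k=3: S(3,-3) = 32.7652; S(3,-2) = 37.9623; S(3,-1) = 43.9836; S(3,+0) = 50.9600; S(3,+1) = 59.0430; S(3,+2) = 68.4080; S(3,+3) = 79.2584
Terminal payoffs V(N, j) = max(K - S_T, 0):
  V(3,-3) = 14.324765; V(3,-2) = 9.127745; V(3,-1) = 3.106406; V(3,+0) = 0.000000; V(3,+1) = 0.000000; V(3,+2) = 0.000000; V(3,+3) = 0.000000
Backward induction: V(k, j) = exp(-r*dt) * [p_u * V(k+1, j+1) + p_m * V(k+1, j) + p_d * V(k+1, j-1)]
  V(2,-2) = exp(-r*dt) * [p_u*3.106406 + p_m*9.127745 + p_d*14.324765] = 8.811145
  V(2,-1) = exp(-r*dt) * [p_u*0.000000 + p_m*3.106406 + p_d*9.127745] = 3.471456
  V(2,+0) = exp(-r*dt) * [p_u*0.000000 + p_m*0.000000 + p_d*3.106406] = 0.481374
  V(2,+1) = exp(-r*dt) * [p_u*0.000000 + p_m*0.000000 + p_d*0.000000] = 0.000000
  V(2,+2) = exp(-r*dt) * [p_u*0.000000 + p_m*0.000000 + p_d*0.000000] = 0.000000
  V(1,-1) = exp(-r*dt) * [p_u*0.481374 + p_m*3.471456 + p_d*8.811145] = 3.748908
  V(1,+0) = exp(-r*dt) * [p_u*0.000000 + p_m*0.481374 + p_d*3.471456] = 0.856699
  V(1,+1) = exp(-r*dt) * [p_u*0.000000 + p_m*0.000000 + p_d*0.481374] = 0.074594
  V(0,+0) = exp(-r*dt) * [p_u*0.074594 + p_m*0.856699 + p_d*3.748908] = 1.161366

Answer: Price = V(0,0) = 1.1614


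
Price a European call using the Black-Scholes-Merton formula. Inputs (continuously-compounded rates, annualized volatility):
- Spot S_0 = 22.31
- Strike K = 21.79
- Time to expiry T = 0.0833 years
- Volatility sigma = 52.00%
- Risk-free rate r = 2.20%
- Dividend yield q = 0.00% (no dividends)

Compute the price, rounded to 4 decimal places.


Answer: Price = 1.6165

Derivation:
d1 = (ln(S/K) + (r - q + 0.5*sigma^2) * T) / (sigma * sqrt(T)) = 0.24439209
d2 = d1 - sigma * sqrt(T) = 0.09431104
exp(-rT) = 0.99816908; exp(-qT) = 1.00000000
C = S_0 * exp(-qT) * N(d1) - K * exp(-rT) * N(d2)
N(d1) = 0.59653641; N(d2) = 0.53756896
C = 22.3100 * 1.00000000 * 0.59653641 - 21.7900 * 0.99816908 * 0.53756896 = 1.6165


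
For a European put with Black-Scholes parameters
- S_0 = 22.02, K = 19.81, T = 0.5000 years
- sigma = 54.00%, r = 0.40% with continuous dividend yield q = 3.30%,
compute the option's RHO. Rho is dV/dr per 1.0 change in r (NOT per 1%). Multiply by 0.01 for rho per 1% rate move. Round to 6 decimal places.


Answer: Rho = -4.753011

Derivation:
d1 = 0.4299321073; d2 = 0.0480944454
phi(d1) = 0.3637242179; exp(-qT) = 0.9836353794; exp(-rT) = 0.9980019987
N(-d2) = 0.4808204865
Rho = -K*T*exp(-rT)*N(-d2) = -19.8100 * 0.5000 * 0.9980019987 * 0.4808204865 = -4.753011


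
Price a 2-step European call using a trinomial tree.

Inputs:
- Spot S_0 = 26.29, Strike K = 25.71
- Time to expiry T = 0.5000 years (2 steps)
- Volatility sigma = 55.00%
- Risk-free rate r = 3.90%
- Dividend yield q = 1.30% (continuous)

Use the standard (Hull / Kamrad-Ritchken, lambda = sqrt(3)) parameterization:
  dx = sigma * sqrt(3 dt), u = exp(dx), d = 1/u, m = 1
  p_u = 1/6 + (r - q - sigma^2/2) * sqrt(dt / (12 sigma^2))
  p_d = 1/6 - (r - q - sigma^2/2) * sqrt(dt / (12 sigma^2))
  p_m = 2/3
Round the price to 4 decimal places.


Answer: Price = V(0,0) = 3.9361

Derivation:
dt = T/N = 0.250000; dx = sigma*sqrt(3*dt) = 0.476314
u = exp(dx) = 1.610128; d = 1/u = 0.621068
p_u = 0.133797, p_m = 0.666667, p_d = 0.199536
Discount per step: exp(-r*dt) = 0.990297
Stock lattice S(k, j) with j the centered position index:
  k=0: S(0,+0) = 26.2900
  k=1: S(1,-1) = 16.3279; S(1,+0) = 26.2900; S(1,+1) = 42.3303
  k=2: S(2,-2) = 10.1407; S(2,-1) = 16.3279; S(2,+0) = 26.2900; S(2,+1) = 42.3303; S(2,+2) = 68.1572
Terminal payoffs V(N, j) = max(S_T - K, 0):
  V(2,-2) = 0.000000; V(2,-1) = 0.000000; V(2,+0) = 0.580000; V(2,+1) = 16.620278; V(2,+2) = 42.447185
Backward induction: V(k, j) = exp(-r*dt) * [p_u * V(k+1, j+1) + p_m * V(k+1, j) + p_d * V(k+1, j-1)]
  V(1,-1) = exp(-r*dt) * [p_u*0.580000 + p_m*0.000000 + p_d*0.000000] = 0.076849
  V(1,+0) = exp(-r*dt) * [p_u*16.620278 + p_m*0.580000 + p_d*0.000000] = 2.585083
  V(1,+1) = exp(-r*dt) * [p_u*42.447185 + p_m*16.620278 + p_d*0.580000] = 16.711491
  V(0,+0) = exp(-r*dt) * [p_u*16.711491 + p_m*2.585083 + p_d*0.076849] = 3.936107


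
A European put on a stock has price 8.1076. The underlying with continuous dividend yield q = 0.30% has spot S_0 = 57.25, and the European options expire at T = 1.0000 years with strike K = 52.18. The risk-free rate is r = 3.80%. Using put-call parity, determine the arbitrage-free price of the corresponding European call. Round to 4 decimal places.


Put-call parity: C - P = S_0 * exp(-qT) - K * exp(-rT).
S_0 * exp(-qT) = 57.2500 * 0.99700450 = 57.07850737
K * exp(-rT) = 52.1800 * 0.96271294 = 50.23436126
C = P + S*exp(-qT) - K*exp(-rT)
C = 8.1076 + 57.07850737 - 50.23436126 = 14.9517

Answer: Call price = 14.9517


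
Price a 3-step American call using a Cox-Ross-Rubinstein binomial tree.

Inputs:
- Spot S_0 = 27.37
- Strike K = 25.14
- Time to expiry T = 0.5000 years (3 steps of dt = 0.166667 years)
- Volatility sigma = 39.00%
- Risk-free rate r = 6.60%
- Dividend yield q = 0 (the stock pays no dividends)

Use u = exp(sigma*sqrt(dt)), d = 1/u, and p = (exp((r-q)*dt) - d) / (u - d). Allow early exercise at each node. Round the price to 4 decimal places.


dt = T/N = 0.166667
u = exp(sigma*sqrt(dt)) = 1.172592; d = 1/u = 0.852811
p = (exp((r-q)*dt) - d) / (u - d) = 0.494868
Discount per step: exp(-r*dt) = 0.989060
Stock lattice S(k, i) with i counting down-moves:
  k=0: S(0,0) = 27.3700
  k=1: S(1,0) = 32.0938; S(1,1) = 23.3414
  k=2: S(2,0) = 37.6330; S(2,1) = 27.3700; S(2,2) = 19.9059
  k=3: S(3,0) = 44.1282; S(3,1) = 32.0938; S(3,2) = 23.3414; S(3,3) = 16.9759
Terminal payoffs V(N, i) = max(S_T - K, 0):
  V(3,0) = 18.988155; V(3,1) = 6.953848; V(3,2) = 0.000000; V(3,3) = 0.000000
Backward induction: V(k, i) = exp(-r*dt) * [p * V(k+1, i) + (1-p) * V(k+1, i+1)]; then take max(V_cont, immediate exercise) for American.
  V(2,0) = exp(-r*dt) * [p*18.988155 + (1-p)*6.953848] = 12.768019; exercise = 12.492995; V(2,0) = max -> 12.768019
  V(2,1) = exp(-r*dt) * [p*6.953848 + (1-p)*0.000000] = 3.403591; exercise = 2.230000; V(2,1) = max -> 3.403591
  V(2,2) = exp(-r*dt) * [p*0.000000 + (1-p)*0.000000] = 0.000000; exercise = 0.000000; V(2,2) = max -> 0.000000
  V(1,0) = exp(-r*dt) * [p*12.768019 + (1-p)*3.403591] = 7.949818; exercise = 6.953848; V(1,0) = max -> 7.949818
  V(1,1) = exp(-r*dt) * [p*3.403591 + (1-p)*0.000000] = 1.665903; exercise = 0.000000; V(1,1) = max -> 1.665903
  V(0,0) = exp(-r*dt) * [p*7.949818 + (1-p)*1.665903] = 4.723368; exercise = 2.230000; V(0,0) = max -> 4.723368

Answer: Price = V(0,0) = 4.7234


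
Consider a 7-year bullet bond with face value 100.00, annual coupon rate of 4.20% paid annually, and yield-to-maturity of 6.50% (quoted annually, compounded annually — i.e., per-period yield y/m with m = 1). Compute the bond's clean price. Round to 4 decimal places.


Coupon per period c = face * coupon_rate / m = 4.200000
Periods per year m = 1; per-period yield y/m = 0.065000
Number of cashflows N = 7
Cashflows (t years, CF_t, discount factor 1/(1+y/m)^(m*t), PV):
  t = 1.0000: CF_t = 4.200000, DF = 0.938967, PV = 3.943662
  t = 2.0000: CF_t = 4.200000, DF = 0.881659, PV = 3.702969
  t = 3.0000: CF_t = 4.200000, DF = 0.827849, PV = 3.476966
  t = 4.0000: CF_t = 4.200000, DF = 0.777323, PV = 3.264757
  t = 5.0000: CF_t = 4.200000, DF = 0.729881, PV = 3.065500
  t = 6.0000: CF_t = 4.200000, DF = 0.685334, PV = 2.878403
  t = 7.0000: CF_t = 104.200000, DF = 0.643506, PV = 67.053348
Price P = sum_t PV_t = 87.385605

Answer: Price = 87.3856


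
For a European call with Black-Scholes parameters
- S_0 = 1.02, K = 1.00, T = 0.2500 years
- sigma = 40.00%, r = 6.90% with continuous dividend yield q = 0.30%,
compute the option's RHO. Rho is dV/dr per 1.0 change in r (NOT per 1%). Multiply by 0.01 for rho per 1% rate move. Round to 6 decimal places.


Answer: Rho = 0.130844

Derivation:
d1 = 0.2815131365; d2 = 0.0815131365
phi(d1) = 0.3834433620; exp(-qT) = 0.9992502812; exp(-rT) = 0.9828979294
N(d2) = 0.5324830609
Rho = K*T*exp(-rT)*N(d2) = 1.0000 * 0.2500 * 0.9828979294 * 0.5324830609 = 0.130844


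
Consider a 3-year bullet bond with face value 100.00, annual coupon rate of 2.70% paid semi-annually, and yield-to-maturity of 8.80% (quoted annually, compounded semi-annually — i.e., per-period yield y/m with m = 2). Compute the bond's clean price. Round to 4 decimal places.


Answer: Price = 84.2176

Derivation:
Coupon per period c = face * coupon_rate / m = 1.350000
Periods per year m = 2; per-period yield y/m = 0.044000
Number of cashflows N = 6
Cashflows (t years, CF_t, discount factor 1/(1+y/m)^(m*t), PV):
  t = 0.5000: CF_t = 1.350000, DF = 0.957854, PV = 1.293103
  t = 1.0000: CF_t = 1.350000, DF = 0.917485, PV = 1.238605
  t = 1.5000: CF_t = 1.350000, DF = 0.878817, PV = 1.186403
  t = 2.0000: CF_t = 1.350000, DF = 0.841779, PV = 1.136401
  t = 2.5000: CF_t = 1.350000, DF = 0.806302, PV = 1.088507
  t = 3.0000: CF_t = 101.350000, DF = 0.772320, PV = 78.274583
Price P = sum_t PV_t = 84.217603


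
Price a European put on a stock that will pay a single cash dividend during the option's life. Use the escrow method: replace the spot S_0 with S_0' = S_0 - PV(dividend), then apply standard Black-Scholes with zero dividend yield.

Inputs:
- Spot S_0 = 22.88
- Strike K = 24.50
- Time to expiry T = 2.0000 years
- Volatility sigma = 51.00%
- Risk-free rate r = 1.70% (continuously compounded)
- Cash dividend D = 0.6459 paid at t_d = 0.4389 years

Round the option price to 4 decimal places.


PV(D) = D * exp(-r * t_d) = 0.6459 * 0.99256647 = 0.64109868
S_0' = S_0 - PV(D) = 22.8800 - 0.64109868 = 22.23890132
d1 = (ln(S_0'/K) + (r + sigma^2/2)*T) / (sigma*sqrt(T)) = 0.27351161
d2 = d1 - sigma*sqrt(T) = -0.44773731
exp(-rT) = 0.96657150
N(-d1) = 0.39222999; N(-d2) = 0.67282860
P = K * exp(-rT) * N(-d2) - S_0' * N(-d1) = 24.5000 * 0.96657150 * 0.67282860 - 22.23890132 * 0.39222999 = 7.2105

Answer: Price = 7.2105


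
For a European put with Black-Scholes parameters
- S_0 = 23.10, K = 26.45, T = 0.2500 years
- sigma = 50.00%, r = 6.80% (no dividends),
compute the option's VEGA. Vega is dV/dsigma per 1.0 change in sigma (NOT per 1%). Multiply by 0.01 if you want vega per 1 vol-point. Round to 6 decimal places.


d1 = -0.3486941631; d2 = -0.5986941631
phi(d1) = 0.3754115670; exp(-qT) = 1.0000000000; exp(-rT) = 0.9831436846
Vega = S * exp(-qT) * phi(d1) * sqrt(T) = 23.1000 * 1.0000000000 * 0.3754115670 * 0.5000000000 = 4.336004

Answer: Vega = 4.336004


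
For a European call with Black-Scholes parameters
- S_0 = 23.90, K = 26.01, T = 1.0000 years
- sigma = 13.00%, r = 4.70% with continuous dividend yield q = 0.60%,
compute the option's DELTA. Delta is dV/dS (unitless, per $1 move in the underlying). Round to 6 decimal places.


d1 = -0.2704047733; d2 = -0.4004047733
phi(d1) = 0.3846205928; exp(-qT) = 0.9940179641; exp(-rT) = 0.9540873976
N(d1) = 0.3934244342
Delta = exp(-qT) * N(d1) = 0.9940179641 * 0.3934244342 = 0.391071

Answer: Delta = 0.391071


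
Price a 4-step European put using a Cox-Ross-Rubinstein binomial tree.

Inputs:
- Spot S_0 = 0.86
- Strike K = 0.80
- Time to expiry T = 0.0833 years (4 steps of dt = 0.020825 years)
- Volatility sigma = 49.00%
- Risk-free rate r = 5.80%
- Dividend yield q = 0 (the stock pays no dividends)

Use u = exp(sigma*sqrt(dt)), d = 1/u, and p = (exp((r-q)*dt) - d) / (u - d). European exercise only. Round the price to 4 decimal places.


dt = T/N = 0.020825
u = exp(sigma*sqrt(dt)) = 1.073271; d = 1/u = 0.931731
p = (exp((r-q)*dt) - d) / (u - d) = 0.490868
Discount per step: exp(-r*dt) = 0.998793
Stock lattice S(k, i) with i counting down-moves:
  k=0: S(0,0) = 0.8600
  k=1: S(1,0) = 0.9230; S(1,1) = 0.8013
  k=2: S(2,0) = 0.9906; S(2,1) = 0.8600; S(2,2) = 0.7466
  k=3: S(3,0) = 1.0632; S(3,1) = 0.9230; S(3,2) = 0.8013; S(3,3) = 0.6956
  k=4: S(4,0) = 1.1411; S(4,1) = 0.9906; S(4,2) = 0.8600; S(4,3) = 0.7466; S(4,4) = 0.6481
Terminal payoffs V(N, i) = max(K - S_T, 0):
  V(4,0) = 0.000000; V(4,1) = 0.000000; V(4,2) = 0.000000; V(4,3) = 0.053415; V(4,4) = 0.151873
Backward induction: V(k, i) = exp(-r*dt) * [p * V(k+1, i) + (1-p) * V(k+1, i+1)].
  V(3,0) = exp(-r*dt) * [p*0.000000 + (1-p)*0.000000] = 0.000000
  V(3,1) = exp(-r*dt) * [p*0.000000 + (1-p)*0.000000] = 0.000000
  V(3,2) = exp(-r*dt) * [p*0.000000 + (1-p)*0.053415] = 0.027162
  V(3,3) = exp(-r*dt) * [p*0.053415 + (1-p)*0.151873] = 0.103418
  V(2,0) = exp(-r*dt) * [p*0.000000 + (1-p)*0.000000] = 0.000000
  V(2,1) = exp(-r*dt) * [p*0.000000 + (1-p)*0.027162] = 0.013812
  V(2,2) = exp(-r*dt) * [p*0.027162 + (1-p)*0.103418] = 0.065907
  V(1,0) = exp(-r*dt) * [p*0.000000 + (1-p)*0.013812] = 0.007024
  V(1,1) = exp(-r*dt) * [p*0.013812 + (1-p)*0.065907] = 0.040287
  V(0,0) = exp(-r*dt) * [p*0.007024 + (1-p)*0.040287] = 0.023930

Answer: Price = V(0,0) = 0.0239


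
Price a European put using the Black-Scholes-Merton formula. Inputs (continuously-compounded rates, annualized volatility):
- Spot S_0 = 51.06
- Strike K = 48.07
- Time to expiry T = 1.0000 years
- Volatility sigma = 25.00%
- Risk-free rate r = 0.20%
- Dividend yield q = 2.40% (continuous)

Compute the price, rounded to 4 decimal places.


Answer: Price = 3.9848

Derivation:
d1 = (ln(S/K) + (r - q + 0.5*sigma^2) * T) / (sigma * sqrt(T)) = 0.27837252
d2 = d1 - sigma * sqrt(T) = 0.02837252
exp(-rT) = 0.99800200; exp(-qT) = 0.97628571
P = K * exp(-rT) * N(-d2) - S_0 * exp(-qT) * N(-d1)
N(-d1) = 0.39036321; N(-d2) = 0.48868252
P = 48.0700 * 0.99800200 * 0.48868252 - 51.0600 * 0.97628571 * 0.39036321 = 3.9848


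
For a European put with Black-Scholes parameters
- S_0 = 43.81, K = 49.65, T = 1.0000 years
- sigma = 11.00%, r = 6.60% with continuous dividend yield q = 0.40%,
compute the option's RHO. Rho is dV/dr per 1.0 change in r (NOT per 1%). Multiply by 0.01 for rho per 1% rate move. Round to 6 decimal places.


Answer: Rho = -34.176604

Derivation:
d1 = -0.5189662606; d2 = -0.6289662606
phi(d1) = 0.3486797070; exp(-qT) = 0.9960079893; exp(-rT) = 0.9361308643
N(-d2) = 0.7353144276
Rho = -K*T*exp(-rT)*N(-d2) = -49.6500 * 1.0000 * 0.9361308643 * 0.7353144276 = -34.176604


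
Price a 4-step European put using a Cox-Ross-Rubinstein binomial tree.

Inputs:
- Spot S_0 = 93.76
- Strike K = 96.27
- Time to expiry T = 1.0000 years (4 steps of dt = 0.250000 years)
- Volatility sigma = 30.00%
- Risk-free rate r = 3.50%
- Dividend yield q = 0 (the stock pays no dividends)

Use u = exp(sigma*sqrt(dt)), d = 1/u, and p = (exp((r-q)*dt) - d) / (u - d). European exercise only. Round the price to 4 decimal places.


dt = T/N = 0.250000
u = exp(sigma*sqrt(dt)) = 1.161834; d = 1/u = 0.860708
p = (exp((r-q)*dt) - d) / (u - d) = 0.491755
Discount per step: exp(-r*dt) = 0.991288
Stock lattice S(k, i) with i counting down-moves:
  k=0: S(0,0) = 93.7600
  k=1: S(1,0) = 108.9336; S(1,1) = 80.7000
  k=2: S(2,0) = 126.5628; S(2,1) = 93.7600; S(2,2) = 69.4591
  k=3: S(3,0) = 147.0450; S(3,1) = 108.9336; S(3,2) = 80.7000; S(3,3) = 59.7840
  k=4: S(4,0) = 170.8419; S(4,1) = 126.5628; S(4,2) = 93.7600; S(4,3) = 69.4591; S(4,4) = 51.4566
Terminal payoffs V(N, i) = max(K - S_T, 0):
  V(4,0) = 0.000000; V(4,1) = 0.000000; V(4,2) = 2.510000; V(4,3) = 26.810884; V(4,4) = 44.813421
Backward induction: V(k, i) = exp(-r*dt) * [p * V(k+1, i) + (1-p) * V(k+1, i+1)].
  V(3,0) = exp(-r*dt) * [p*0.000000 + (1-p)*0.000000] = 0.000000
  V(3,1) = exp(-r*dt) * [p*0.000000 + (1-p)*2.510000] = 1.264581
  V(3,2) = exp(-r*dt) * [p*2.510000 + (1-p)*26.810884] = 14.731332
  V(3,3) = exp(-r*dt) * [p*26.810884 + (1-p)*44.813421] = 35.647297
  V(2,0) = exp(-r*dt) * [p*0.000000 + (1-p)*1.264581] = 0.637117
  V(2,1) = exp(-r*dt) * [p*1.264581 + (1-p)*14.731332] = 8.038343
  V(2,2) = exp(-r*dt) * [p*14.731332 + (1-p)*35.647297] = 25.140814
  V(1,0) = exp(-r*dt) * [p*0.637117 + (1-p)*8.038343] = 4.360430
  V(1,1) = exp(-r*dt) * [p*8.038343 + (1-p)*25.140814] = 16.584830
  V(0,0) = exp(-r*dt) * [p*4.360430 + (1-p)*16.584830] = 10.481304

Answer: Price = V(0,0) = 10.4813


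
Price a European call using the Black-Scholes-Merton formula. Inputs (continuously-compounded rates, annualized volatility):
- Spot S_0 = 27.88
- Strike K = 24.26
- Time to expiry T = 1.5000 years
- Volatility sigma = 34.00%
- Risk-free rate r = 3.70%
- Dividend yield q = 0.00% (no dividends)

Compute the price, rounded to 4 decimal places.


d1 = (ln(S/K) + (r - q + 0.5*sigma^2) * T) / (sigma * sqrt(T)) = 0.67548446
d2 = d1 - sigma * sqrt(T) = 0.25907120
exp(-rT) = 0.94601202; exp(-qT) = 1.00000000
C = S_0 * exp(-qT) * N(d1) - K * exp(-rT) * N(d2)
N(d1) = 0.75031599; N(d2) = 0.60220985
C = 27.8800 * 1.00000000 * 0.75031599 - 24.2600 * 0.94601202 * 0.60220985 = 7.0979

Answer: Price = 7.0979


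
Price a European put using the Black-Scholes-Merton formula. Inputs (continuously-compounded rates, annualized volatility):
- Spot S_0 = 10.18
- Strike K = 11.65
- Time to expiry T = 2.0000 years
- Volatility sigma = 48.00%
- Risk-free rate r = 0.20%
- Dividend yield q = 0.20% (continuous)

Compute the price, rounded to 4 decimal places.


d1 = (ln(S/K) + (r - q + 0.5*sigma^2) * T) / (sigma * sqrt(T)) = 0.14071253
d2 = d1 - sigma * sqrt(T) = -0.53810998
exp(-rT) = 0.99600799; exp(-qT) = 0.99600799
P = K * exp(-rT) * N(-d2) - S_0 * exp(-qT) * N(-d1)
N(-d1) = 0.44404852; N(-d2) = 0.70474944
P = 11.6500 * 0.99600799 * 0.70474944 - 10.1800 * 0.99600799 * 0.44404852 = 3.6752

Answer: Price = 3.6752


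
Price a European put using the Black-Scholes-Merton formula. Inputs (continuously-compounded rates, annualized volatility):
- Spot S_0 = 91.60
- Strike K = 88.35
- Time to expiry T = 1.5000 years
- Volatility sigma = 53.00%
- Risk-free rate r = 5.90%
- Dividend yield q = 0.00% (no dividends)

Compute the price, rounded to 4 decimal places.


Answer: Price = 16.9672

Derivation:
d1 = (ln(S/K) + (r - q + 0.5*sigma^2) * T) / (sigma * sqrt(T)) = 0.51654974
d2 = d1 - sigma * sqrt(T) = -0.13256504
exp(-rT) = 0.91530311; exp(-qT) = 1.00000000
P = K * exp(-rT) * N(-d2) - S_0 * exp(-qT) * N(-d1)
N(-d1) = 0.30273525; N(-d2) = 0.55273131
P = 88.3500 * 0.91530311 * 0.55273131 - 91.6000 * 1.00000000 * 0.30273525 = 16.9672


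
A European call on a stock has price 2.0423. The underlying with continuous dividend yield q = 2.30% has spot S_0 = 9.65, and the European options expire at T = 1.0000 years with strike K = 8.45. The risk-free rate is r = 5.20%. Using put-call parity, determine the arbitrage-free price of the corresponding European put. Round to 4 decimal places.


Put-call parity: C - P = S_0 * exp(-qT) - K * exp(-rT).
S_0 * exp(-qT) = 9.6500 * 0.97726248 = 9.43058297
K * exp(-rT) = 8.4500 * 0.94932887 = 8.02182892
P = C - S*exp(-qT) + K*exp(-rT)
P = 2.0423 - 9.43058297 + 8.02182892 = 0.6335

Answer: Put price = 0.6335


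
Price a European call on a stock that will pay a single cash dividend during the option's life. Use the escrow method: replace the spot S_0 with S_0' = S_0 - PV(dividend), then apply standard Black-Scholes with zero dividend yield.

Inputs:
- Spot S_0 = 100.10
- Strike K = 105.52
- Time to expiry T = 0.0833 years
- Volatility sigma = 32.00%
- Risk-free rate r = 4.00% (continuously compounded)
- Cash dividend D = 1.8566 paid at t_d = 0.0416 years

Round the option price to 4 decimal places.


PV(D) = D * exp(-r * t_d) = 1.8566 * 0.99833738 = 1.85351319
S_0' = S_0 - PV(D) = 100.1000 - 1.85351319 = 98.24648681
d1 = (ln(S_0'/K) + (r + sigma^2/2)*T) / (sigma*sqrt(T)) = -0.69105390
d2 = d1 - sigma*sqrt(T) = -0.78341146
exp(-rT) = 0.99667354
N(d1) = 0.24476584; N(d2) = 0.21669276
C = S_0' * N(d1) - K * exp(-rT) * N(d2) = 98.24648681 * 0.24476584 - 105.5200 * 0.99667354 * 0.21669276 = 1.2580

Answer: Price = 1.2580


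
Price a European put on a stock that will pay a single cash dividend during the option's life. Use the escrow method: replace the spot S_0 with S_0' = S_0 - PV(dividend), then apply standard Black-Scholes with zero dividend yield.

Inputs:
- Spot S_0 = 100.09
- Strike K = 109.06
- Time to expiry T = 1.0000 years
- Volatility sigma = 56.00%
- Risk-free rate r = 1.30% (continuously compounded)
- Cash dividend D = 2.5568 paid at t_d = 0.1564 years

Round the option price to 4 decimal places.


PV(D) = D * exp(-r * t_d) = 2.5568 * 0.99796887 = 2.55160680
S_0' = S_0 - PV(D) = 100.0900 - 2.55160680 = 97.53839320
d1 = (ln(S_0'/K) + (r + sigma^2/2)*T) / (sigma*sqrt(T)) = 0.10383551
d2 = d1 - sigma*sqrt(T) = -0.45616449
exp(-rT) = 0.98708414
N(-d1) = 0.45864994; N(-d2) = 0.67586415
P = K * exp(-rT) * N(-d2) - S_0' * N(-d1) = 109.0600 * 0.98708414 * 0.67586415 - 97.53839320 * 0.45864994 = 28.0217

Answer: Price = 28.0217


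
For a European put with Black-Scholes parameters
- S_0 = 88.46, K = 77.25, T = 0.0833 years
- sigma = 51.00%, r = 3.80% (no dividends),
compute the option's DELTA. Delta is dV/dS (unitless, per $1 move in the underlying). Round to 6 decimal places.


Answer: Delta = -0.154892

Derivation:
d1 = 1.0156748045; d2 = 0.8684799337
phi(d1) = 0.2381781901; exp(-qT) = 1.0000000000; exp(-rT) = 0.9968396046
N(-d1) = 0.1548921350
Delta = -exp(-qT) * N(-d1) = -1.0000000000 * 0.1548921350 = -0.154892


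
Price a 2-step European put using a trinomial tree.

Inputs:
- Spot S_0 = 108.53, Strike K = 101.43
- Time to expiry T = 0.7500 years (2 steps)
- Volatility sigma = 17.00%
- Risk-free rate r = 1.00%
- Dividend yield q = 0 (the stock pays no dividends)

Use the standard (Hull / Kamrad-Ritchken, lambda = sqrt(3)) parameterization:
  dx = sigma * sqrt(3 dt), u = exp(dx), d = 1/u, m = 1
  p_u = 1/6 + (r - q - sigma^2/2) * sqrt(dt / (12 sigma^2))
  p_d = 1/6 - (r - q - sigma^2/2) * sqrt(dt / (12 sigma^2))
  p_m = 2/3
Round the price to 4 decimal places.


Answer: Price = V(0,0) = 3.1998

Derivation:
dt = T/N = 0.375000; dx = sigma*sqrt(3*dt) = 0.180312
u = exp(dx) = 1.197591; d = 1/u = 0.835009
p_u = 0.162039, p_m = 0.666667, p_d = 0.171294
Discount per step: exp(-r*dt) = 0.996257
Stock lattice S(k, j) with j the centered position index:
  k=0: S(0,+0) = 108.5300
  k=1: S(1,-1) = 90.6236; S(1,+0) = 108.5300; S(1,+1) = 129.9746
  k=2: S(2,-2) = 75.6715; S(2,-1) = 90.6236; S(2,+0) = 108.5300; S(2,+1) = 129.9746; S(2,+2) = 155.6564
Terminal payoffs V(N, j) = max(K - S_T, 0):
  V(2,-2) = 25.758457; V(2,-1) = 10.806424; V(2,+0) = 0.000000; V(2,+1) = 0.000000; V(2,+2) = 0.000000
Backward induction: V(k, j) = exp(-r*dt) * [p_u * V(k+1, j+1) + p_m * V(k+1, j) + p_d * V(k+1, j-1)]
  V(1,-1) = exp(-r*dt) * [p_u*0.000000 + p_m*10.806424 + p_d*25.758457] = 11.573073
  V(1,+0) = exp(-r*dt) * [p_u*0.000000 + p_m*0.000000 + p_d*10.806424] = 1.844148
  V(1,+1) = exp(-r*dt) * [p_u*0.000000 + p_m*0.000000 + p_d*0.000000] = 0.000000
  V(0,+0) = exp(-r*dt) * [p_u*0.000000 + p_m*1.844148 + p_d*11.573073] = 3.199808


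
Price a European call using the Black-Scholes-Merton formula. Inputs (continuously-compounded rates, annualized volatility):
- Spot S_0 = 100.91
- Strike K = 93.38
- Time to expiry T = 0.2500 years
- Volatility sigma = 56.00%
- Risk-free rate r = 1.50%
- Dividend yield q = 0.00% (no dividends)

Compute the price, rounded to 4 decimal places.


d1 = (ln(S/K) + (r - q + 0.5*sigma^2) * T) / (sigma * sqrt(T)) = 0.43036372
d2 = d1 - sigma * sqrt(T) = 0.15036372
exp(-rT) = 0.99625702; exp(-qT) = 1.00000000
C = S_0 * exp(-qT) * N(d1) - K * exp(-rT) * N(d2)
N(d1) = 0.66653446; N(d2) = 0.55976117
C = 100.9100 * 1.00000000 * 0.66653446 - 93.3800 * 0.99625702 * 0.55976117 = 15.1851

Answer: Price = 15.1851


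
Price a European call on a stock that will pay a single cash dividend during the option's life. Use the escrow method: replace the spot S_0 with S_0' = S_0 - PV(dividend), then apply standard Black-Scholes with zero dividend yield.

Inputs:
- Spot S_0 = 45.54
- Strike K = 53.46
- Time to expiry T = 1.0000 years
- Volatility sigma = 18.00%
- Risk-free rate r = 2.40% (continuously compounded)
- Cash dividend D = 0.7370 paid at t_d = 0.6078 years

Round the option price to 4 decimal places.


Answer: Price = 0.9605

Derivation:
PV(D) = D * exp(-r * t_d) = 0.7370 * 0.98551868 = 0.72632727
S_0' = S_0 - PV(D) = 45.5400 - 0.72632727 = 44.81367273
d1 = (ln(S_0'/K) + (r + sigma^2/2)*T) / (sigma*sqrt(T)) = -0.75678013
d2 = d1 - sigma*sqrt(T) = -0.93678013
exp(-rT) = 0.97628571
N(d1) = 0.22459080; N(d2) = 0.17443583
C = S_0' * N(d1) - K * exp(-rT) * N(d2) = 44.81367273 * 0.22459080 - 53.4600 * 0.97628571 * 0.17443583 = 0.9605


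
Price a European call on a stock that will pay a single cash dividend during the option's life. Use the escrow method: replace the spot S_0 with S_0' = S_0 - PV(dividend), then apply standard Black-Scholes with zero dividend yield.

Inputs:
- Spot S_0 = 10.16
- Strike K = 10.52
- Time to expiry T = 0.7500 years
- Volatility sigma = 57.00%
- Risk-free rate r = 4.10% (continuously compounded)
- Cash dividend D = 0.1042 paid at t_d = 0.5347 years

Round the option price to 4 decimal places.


PV(D) = D * exp(-r * t_d) = 0.1042 * 0.97831586 = 0.10194051
S_0' = S_0 - PV(D) = 10.1600 - 0.10194051 = 10.05805949
d1 = (ln(S_0'/K) + (r + sigma^2/2)*T) / (sigma*sqrt(T)) = 0.21814429
d2 = d1 - sigma*sqrt(T) = -0.27549019
exp(-rT) = 0.96971797
N(d1) = 0.58634166; N(d2) = 0.39146983
C = S_0' * N(d1) - K * exp(-rT) * N(d2) = 10.05805949 * 0.58634166 - 10.5200 * 0.96971797 * 0.39146983 = 1.9039

Answer: Price = 1.9039


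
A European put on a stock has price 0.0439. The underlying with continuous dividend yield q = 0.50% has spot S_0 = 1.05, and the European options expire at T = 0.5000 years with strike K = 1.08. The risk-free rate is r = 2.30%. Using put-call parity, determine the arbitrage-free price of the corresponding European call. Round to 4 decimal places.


Answer: Call price = 0.0236

Derivation:
Put-call parity: C - P = S_0 * exp(-qT) - K * exp(-rT).
S_0 * exp(-qT) = 1.0500 * 0.99750312 = 1.04737828
K * exp(-rT) = 1.0800 * 0.98856587 = 1.06765114
C = P + S*exp(-qT) - K*exp(-rT)
C = 0.0439 + 1.04737828 - 1.06765114 = 0.0236


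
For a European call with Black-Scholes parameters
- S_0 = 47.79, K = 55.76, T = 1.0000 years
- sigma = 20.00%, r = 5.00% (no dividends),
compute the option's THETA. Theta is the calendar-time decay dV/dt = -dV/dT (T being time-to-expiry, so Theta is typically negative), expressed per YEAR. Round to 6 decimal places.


d1 = -0.4212017693; d2 = -0.6212017693
phi(d1) = 0.3650780917; exp(-qT) = 1.0000000000; exp(-rT) = 0.9512294245
Theta = -S*exp(-qT)*phi(d1)*sigma/(2*sqrt(T)) - r*K*exp(-rT)*N(d2) + q*S*exp(-qT)*N(d1)
N(d1) = 0.3368038762; N(d2) = 0.2672334377; sqrt(T) = 1.0000000000
Term 1 = -47.7900 * 1.0000000000 * 0.3650780917 * 0.2000 / (2 * 1.0000000000) = -1.7447082002
Term 2 = -0.0500 * 55.7600 * 0.9512294245 * 0.2672334377 = -0.7087104619
Term 3 = 0 (no dividend yield, q = 0)
Theta = -1.7447082002 + (-0.7087104619) + (0.0000000000) = -2.453419

Answer: Theta = -2.453419


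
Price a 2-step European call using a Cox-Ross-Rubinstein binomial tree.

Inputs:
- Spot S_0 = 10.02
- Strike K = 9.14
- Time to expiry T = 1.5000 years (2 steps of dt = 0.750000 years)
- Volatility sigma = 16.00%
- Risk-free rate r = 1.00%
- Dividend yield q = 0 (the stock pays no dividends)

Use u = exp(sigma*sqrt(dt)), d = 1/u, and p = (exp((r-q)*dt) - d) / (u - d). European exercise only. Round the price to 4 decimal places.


Answer: Price = V(0,0) = 1.4082

Derivation:
dt = T/N = 0.750000
u = exp(sigma*sqrt(dt)) = 1.148623; d = 1/u = 0.870607
p = (exp((r-q)*dt) - d) / (u - d) = 0.492493
Discount per step: exp(-r*dt) = 0.992528
Stock lattice S(k, i) with i counting down-moves:
  k=0: S(0,0) = 10.0200
  k=1: S(1,0) = 11.5092; S(1,1) = 8.7235
  k=2: S(2,0) = 13.2197; S(2,1) = 10.0200; S(2,2) = 7.5947
Terminal payoffs V(N, i) = max(S_T - K, 0):
  V(2,0) = 4.079741; V(2,1) = 0.880000; V(2,2) = 0.000000
Backward induction: V(k, i) = exp(-r*dt) * [p * V(k+1, i) + (1-p) * V(k+1, i+1)].
  V(1,0) = exp(-r*dt) * [p*4.079741 + (1-p)*0.880000] = 2.437499
  V(1,1) = exp(-r*dt) * [p*0.880000 + (1-p)*0.000000] = 0.430155
  V(0,0) = exp(-r*dt) * [p*2.437499 + (1-p)*0.430155] = 1.408156


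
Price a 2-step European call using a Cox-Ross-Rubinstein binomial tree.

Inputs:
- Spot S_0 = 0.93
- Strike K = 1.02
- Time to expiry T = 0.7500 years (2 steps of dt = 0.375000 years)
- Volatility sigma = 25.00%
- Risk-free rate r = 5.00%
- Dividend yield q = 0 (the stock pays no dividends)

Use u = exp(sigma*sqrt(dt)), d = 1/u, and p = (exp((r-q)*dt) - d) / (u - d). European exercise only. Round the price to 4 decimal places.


dt = T/N = 0.375000
u = exp(sigma*sqrt(dt)) = 1.165433; d = 1/u = 0.858050
p = (exp((r-q)*dt) - d) / (u - d) = 0.523375
Discount per step: exp(-r*dt) = 0.981425
Stock lattice S(k, i) with i counting down-moves:
  k=0: S(0,0) = 0.9300
  k=1: S(1,0) = 1.0839; S(1,1) = 0.7980
  k=2: S(2,0) = 1.2632; S(2,1) = 0.9300; S(2,2) = 0.6847
Terminal payoffs V(N, i) = max(S_T - K, 0):
  V(2,0) = 0.243159; V(2,1) = 0.000000; V(2,2) = 0.000000
Backward induction: V(k, i) = exp(-r*dt) * [p * V(k+1, i) + (1-p) * V(k+1, i+1)].
  V(1,0) = exp(-r*dt) * [p*0.243159 + (1-p)*0.000000] = 0.124899
  V(1,1) = exp(-r*dt) * [p*0.000000 + (1-p)*0.000000] = 0.000000
  V(0,0) = exp(-r*dt) * [p*0.124899 + (1-p)*0.000000] = 0.064155

Answer: Price = V(0,0) = 0.0642


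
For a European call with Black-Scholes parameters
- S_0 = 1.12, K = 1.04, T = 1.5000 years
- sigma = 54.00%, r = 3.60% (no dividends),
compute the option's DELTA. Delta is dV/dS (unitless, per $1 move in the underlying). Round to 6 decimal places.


Answer: Delta = 0.699994

Derivation:
d1 = 0.5243843028; d2 = -0.1369779278
phi(d1) = 0.3476955697; exp(-qT) = 1.0000000000; exp(-rT) = 0.9474321065
N(d1) = 0.6999943639
Delta = exp(-qT) * N(d1) = 1.0000000000 * 0.6999943639 = 0.699994


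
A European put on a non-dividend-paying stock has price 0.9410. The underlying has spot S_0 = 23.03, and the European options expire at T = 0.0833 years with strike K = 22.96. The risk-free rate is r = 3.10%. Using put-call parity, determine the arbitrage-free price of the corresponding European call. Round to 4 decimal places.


Put-call parity: C - P = S_0 * exp(-qT) - K * exp(-rT).
S_0 * exp(-qT) = 23.0300 * 1.00000000 = 23.03000000
K * exp(-rT) = 22.9600 * 0.99742103 = 22.90078688
C = P + S*exp(-qT) - K*exp(-rT)
C = 0.9410 + 23.03000000 - 22.90078688 = 1.0702

Answer: Call price = 1.0702


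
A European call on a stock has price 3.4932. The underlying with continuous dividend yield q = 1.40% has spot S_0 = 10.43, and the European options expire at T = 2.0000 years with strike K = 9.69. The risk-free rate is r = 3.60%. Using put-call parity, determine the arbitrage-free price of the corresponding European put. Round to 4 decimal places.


Answer: Put price = 2.3680

Derivation:
Put-call parity: C - P = S_0 * exp(-qT) - K * exp(-rT).
S_0 * exp(-qT) = 10.4300 * 0.97238837 = 10.14201067
K * exp(-rT) = 9.6900 * 0.93053090 = 9.01684438
P = C - S*exp(-qT) + K*exp(-rT)
P = 3.4932 - 10.14201067 + 9.01684438 = 2.3680


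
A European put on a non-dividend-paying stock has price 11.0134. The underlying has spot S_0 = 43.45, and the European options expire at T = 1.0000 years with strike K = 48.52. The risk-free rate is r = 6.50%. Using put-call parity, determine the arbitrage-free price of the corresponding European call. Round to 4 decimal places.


Put-call parity: C - P = S_0 * exp(-qT) - K * exp(-rT).
S_0 * exp(-qT) = 43.4500 * 1.00000000 = 43.45000000
K * exp(-rT) = 48.5200 * 0.93706746 = 45.46651332
C = P + S*exp(-qT) - K*exp(-rT)
C = 11.0134 + 43.45000000 - 45.46651332 = 8.9969

Answer: Call price = 8.9969


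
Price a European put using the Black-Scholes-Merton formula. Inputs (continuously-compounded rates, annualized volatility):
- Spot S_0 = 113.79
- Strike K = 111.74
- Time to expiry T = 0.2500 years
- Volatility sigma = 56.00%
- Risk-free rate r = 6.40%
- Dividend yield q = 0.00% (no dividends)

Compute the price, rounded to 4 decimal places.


Answer: Price = 10.6368

Derivation:
d1 = (ln(S/K) + (r - q + 0.5*sigma^2) * T) / (sigma * sqrt(T)) = 0.26207107
d2 = d1 - sigma * sqrt(T) = -0.01792893
exp(-rT) = 0.98412732; exp(-qT) = 1.00000000
P = K * exp(-rT) * N(-d2) - S_0 * exp(-qT) * N(-d1)
N(-d1) = 0.39663332; N(-d2) = 0.50715222
P = 111.7400 * 0.98412732 * 0.50715222 - 113.7900 * 1.00000000 * 0.39663332 = 10.6368


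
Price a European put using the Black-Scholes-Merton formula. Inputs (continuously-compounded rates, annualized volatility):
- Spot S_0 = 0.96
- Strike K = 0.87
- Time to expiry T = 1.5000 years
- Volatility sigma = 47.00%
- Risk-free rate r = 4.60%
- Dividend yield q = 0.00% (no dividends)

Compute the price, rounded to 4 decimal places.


Answer: Price = 0.1349

Derivation:
d1 = (ln(S/K) + (r - q + 0.5*sigma^2) * T) / (sigma * sqrt(T)) = 0.57869642
d2 = d1 - sigma * sqrt(T) = 0.00306633
exp(-rT) = 0.93332668; exp(-qT) = 1.00000000
P = K * exp(-rT) * N(-d2) - S_0 * exp(-qT) * N(-d1)
N(-d1) = 0.28139702; N(-d2) = 0.49877671
P = 0.8700 * 0.93332668 * 0.49877671 - 0.9600 * 1.00000000 * 0.28139702 = 0.1349


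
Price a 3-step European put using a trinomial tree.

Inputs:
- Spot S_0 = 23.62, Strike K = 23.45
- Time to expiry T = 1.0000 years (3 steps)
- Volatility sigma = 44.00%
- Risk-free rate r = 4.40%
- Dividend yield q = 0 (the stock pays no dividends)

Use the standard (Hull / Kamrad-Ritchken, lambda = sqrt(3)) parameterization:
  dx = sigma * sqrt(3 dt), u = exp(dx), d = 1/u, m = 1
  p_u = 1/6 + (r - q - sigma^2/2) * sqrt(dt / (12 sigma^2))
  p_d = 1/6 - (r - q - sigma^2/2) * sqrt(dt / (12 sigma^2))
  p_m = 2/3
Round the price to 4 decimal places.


dt = T/N = 0.333333; dx = sigma*sqrt(3*dt) = 0.440000
u = exp(dx) = 1.552707; d = 1/u = 0.644036
p_u = 0.146667, p_m = 0.666667, p_d = 0.186667
Discount per step: exp(-r*dt) = 0.985440
Stock lattice S(k, j) with j the centered position index:
  k=0: S(0,+0) = 23.6200
  k=1: S(1,-1) = 15.2121; S(1,+0) = 23.6200; S(1,+1) = 36.6749
  k=2: S(2,-2) = 9.7972; S(2,-1) = 15.2121; S(2,+0) = 23.6200; S(2,+1) = 36.6749; S(2,+2) = 56.9455
  k=3: S(3,-3) = 6.3097; S(3,-2) = 9.7972; S(3,-1) = 15.2121; S(3,+0) = 23.6200; S(3,+1) = 36.6749; S(3,+2) = 56.9455; S(3,+3) = 88.4196
Terminal payoffs V(N, j) = max(K - S_T, 0):
  V(3,-3) = 17.140264; V(3,-2) = 13.652828; V(3,-1) = 8.237860; V(3,+0) = 0.000000; V(3,+1) = 0.000000; V(3,+2) = 0.000000; V(3,+3) = 0.000000
Backward induction: V(k, j) = exp(-r*dt) * [p_u * V(k+1, j+1) + p_m * V(k+1, j) + p_d * V(k+1, j-1)]
  V(2,-2) = exp(-r*dt) * [p_u*8.237860 + p_m*13.652828 + p_d*17.140264] = 13.312925
  V(2,-1) = exp(-r*dt) * [p_u*0.000000 + p_m*8.237860 + p_d*13.652828] = 7.923369
  V(2,+0) = exp(-r*dt) * [p_u*0.000000 + p_m*0.000000 + p_d*8.237860] = 1.515345
  V(2,+1) = exp(-r*dt) * [p_u*0.000000 + p_m*0.000000 + p_d*0.000000] = 0.000000
  V(2,+2) = exp(-r*dt) * [p_u*0.000000 + p_m*0.000000 + p_d*0.000000] = 0.000000
  V(1,-1) = exp(-r*dt) * [p_u*1.515345 + p_m*7.923369 + p_d*13.312925] = 7.873250
  V(1,+0) = exp(-r*dt) * [p_u*0.000000 + p_m*1.515345 + p_d*7.923369] = 2.453016
  V(1,+1) = exp(-r*dt) * [p_u*0.000000 + p_m*0.000000 + p_d*1.515345] = 0.278746
  V(0,+0) = exp(-r*dt) * [p_u*0.278746 + p_m*2.453016 + p_d*7.873250] = 3.100097

Answer: Price = V(0,0) = 3.1001


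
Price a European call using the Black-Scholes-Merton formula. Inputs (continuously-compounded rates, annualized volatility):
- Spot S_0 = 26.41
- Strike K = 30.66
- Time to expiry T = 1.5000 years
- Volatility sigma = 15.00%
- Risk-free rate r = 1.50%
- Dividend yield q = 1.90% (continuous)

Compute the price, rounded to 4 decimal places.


d1 = (ln(S/K) + (r - q + 0.5*sigma^2) * T) / (sigma * sqrt(T)) = -0.75303382
d2 = d1 - sigma * sqrt(T) = -0.93674555
exp(-rT) = 0.97775124; exp(-qT) = 0.97190229
C = S_0 * exp(-qT) * N(d1) - K * exp(-rT) * N(d2)
N(d1) = 0.22571479; N(d2) = 0.17444473
C = 26.4100 * 0.97190229 * 0.22571479 - 30.6600 * 0.97775124 * 0.17444473 = 0.5642

Answer: Price = 0.5642


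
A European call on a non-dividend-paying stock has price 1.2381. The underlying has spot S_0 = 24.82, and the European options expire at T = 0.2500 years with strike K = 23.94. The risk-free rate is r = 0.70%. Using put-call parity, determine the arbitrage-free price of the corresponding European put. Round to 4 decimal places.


Answer: Put price = 0.3162

Derivation:
Put-call parity: C - P = S_0 * exp(-qT) - K * exp(-rT).
S_0 * exp(-qT) = 24.8200 * 1.00000000 = 24.82000000
K * exp(-rT) = 23.9400 * 0.99825153 = 23.89814164
P = C - S*exp(-qT) + K*exp(-rT)
P = 1.2381 - 24.82000000 + 23.89814164 = 0.3162


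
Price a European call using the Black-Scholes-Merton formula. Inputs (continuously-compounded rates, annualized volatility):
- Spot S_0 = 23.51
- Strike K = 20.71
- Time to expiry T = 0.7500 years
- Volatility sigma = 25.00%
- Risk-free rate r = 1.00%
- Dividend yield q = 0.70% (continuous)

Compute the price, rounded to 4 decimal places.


d1 = (ln(S/K) + (r - q + 0.5*sigma^2) * T) / (sigma * sqrt(T)) = 0.70435203
d2 = d1 - sigma * sqrt(T) = 0.48784568
exp(-rT) = 0.99252805; exp(-qT) = 0.99476376
C = S_0 * exp(-qT) * N(d1) - K * exp(-rT) * N(d2)
N(d1) = 0.75939321; N(d2) = 0.68717042
C = 23.5100 * 0.99476376 * 0.75939321 - 20.7100 * 0.99252805 * 0.68717042 = 3.6349

Answer: Price = 3.6349


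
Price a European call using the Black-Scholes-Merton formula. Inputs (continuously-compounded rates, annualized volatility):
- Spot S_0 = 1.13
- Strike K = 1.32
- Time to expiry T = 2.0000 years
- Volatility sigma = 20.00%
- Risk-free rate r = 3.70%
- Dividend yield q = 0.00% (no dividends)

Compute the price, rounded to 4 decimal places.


Answer: Price = 0.0900

Derivation:
d1 = (ln(S/K) + (r - q + 0.5*sigma^2) * T) / (sigma * sqrt(T)) = -0.14642097
d2 = d1 - sigma * sqrt(T) = -0.42926368
exp(-rT) = 0.92867169; exp(-qT) = 1.00000000
C = S_0 * exp(-qT) * N(d1) - K * exp(-rT) * N(d2)
N(d1) = 0.44179454; N(d2) = 0.33386567
C = 1.1300 * 1.00000000 * 0.44179454 - 1.3200 * 0.92867169 * 0.33386567 = 0.0900


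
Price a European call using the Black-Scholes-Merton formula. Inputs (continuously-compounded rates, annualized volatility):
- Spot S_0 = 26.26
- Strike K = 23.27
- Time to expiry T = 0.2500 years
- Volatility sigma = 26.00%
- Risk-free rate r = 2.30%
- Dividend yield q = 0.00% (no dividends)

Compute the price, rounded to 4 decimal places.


d1 = (ln(S/K) + (r - q + 0.5*sigma^2) * T) / (sigma * sqrt(T)) = 1.03909147
d2 = d1 - sigma * sqrt(T) = 0.90909147
exp(-rT) = 0.99426650; exp(-qT) = 1.00000000
C = S_0 * exp(-qT) * N(d1) - K * exp(-rT) * N(d2)
N(d1) = 0.85061890; N(d2) = 0.81834908
C = 26.2600 * 1.00000000 * 0.85061890 - 23.2700 * 0.99426650 * 0.81834908 = 3.4035

Answer: Price = 3.4035


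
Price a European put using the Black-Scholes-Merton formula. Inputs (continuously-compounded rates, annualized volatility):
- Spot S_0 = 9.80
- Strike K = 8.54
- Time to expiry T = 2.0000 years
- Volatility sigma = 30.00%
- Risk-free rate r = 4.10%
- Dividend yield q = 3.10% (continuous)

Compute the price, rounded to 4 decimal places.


d1 = (ln(S/K) + (r - q + 0.5*sigma^2) * T) / (sigma * sqrt(T)) = 0.58364918
d2 = d1 - sigma * sqrt(T) = 0.15938512
exp(-rT) = 0.92127196; exp(-qT) = 0.93988289
P = K * exp(-rT) * N(-d2) - S_0 * exp(-qT) * N(-d1)
N(-d1) = 0.27972818; N(-d2) = 0.43668273
P = 8.5400 * 0.92127196 * 0.43668273 - 9.8000 * 0.93988289 * 0.27972818 = 0.8591

Answer: Price = 0.8591


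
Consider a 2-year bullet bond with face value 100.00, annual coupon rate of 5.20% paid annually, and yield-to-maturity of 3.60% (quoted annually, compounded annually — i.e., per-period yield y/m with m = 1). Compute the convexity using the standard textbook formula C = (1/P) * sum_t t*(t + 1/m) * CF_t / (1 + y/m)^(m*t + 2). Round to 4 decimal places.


Coupon per period c = face * coupon_rate / m = 5.200000
Periods per year m = 1; per-period yield y/m = 0.036000
Number of cashflows N = 2
Cashflows (t years, CF_t, discount factor 1/(1+y/m)^(m*t), PV):
  t = 1.0000: CF_t = 5.200000, DF = 0.965251, PV = 5.019305
  t = 2.0000: CF_t = 105.200000, DF = 0.931709, PV = 98.015832
Price P = sum_t PV_t = 103.035137
Convexity numerator sum_t t*(t + 1/m) * CF_t / (1+y/m)^(m*t + 2):
  t = 1.0000: term = 9.353068
  t = 2.0000: term = 547.933645
Convexity = (1/P) * sum = 557.286713 / 103.035137 = 5.408706

Answer: Convexity = 5.4087
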